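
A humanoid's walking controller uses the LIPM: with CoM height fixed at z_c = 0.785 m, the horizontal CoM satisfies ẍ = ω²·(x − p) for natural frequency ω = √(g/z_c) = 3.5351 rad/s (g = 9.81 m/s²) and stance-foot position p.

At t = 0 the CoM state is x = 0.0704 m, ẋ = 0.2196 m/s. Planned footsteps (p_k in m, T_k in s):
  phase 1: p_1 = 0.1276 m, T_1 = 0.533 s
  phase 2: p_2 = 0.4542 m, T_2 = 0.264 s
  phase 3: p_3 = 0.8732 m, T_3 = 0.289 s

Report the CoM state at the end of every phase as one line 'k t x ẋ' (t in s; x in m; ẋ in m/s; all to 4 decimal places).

1 0.5330 0.1347 0.0893
2 0.7970 0.0123 -1.0828
3 1.0860 -0.8476 -5.3776

phase 1: p=0.1276, T=0.533, ωT=1.884208, cosh=3.366546, sinh=3.214596; start (x,ẋ)=(0.070400, 0.219600) → end (x,ẋ)=(0.134724, 0.089277)
phase 2: p=0.4542, T=0.264, ωT=0.933266, cosh=1.468034, sinh=1.074767; start (x,ẋ)=(0.134724, 0.089277) → end (x,ẋ)=(0.012341, -1.082758)
phase 3: p=0.8732, T=0.289, ωT=1.021644, cosh=1.568880, sinh=1.208877; start (x,ẋ)=(0.012341, -1.082758) → end (x,ẋ)=(-0.847649, -5.377601)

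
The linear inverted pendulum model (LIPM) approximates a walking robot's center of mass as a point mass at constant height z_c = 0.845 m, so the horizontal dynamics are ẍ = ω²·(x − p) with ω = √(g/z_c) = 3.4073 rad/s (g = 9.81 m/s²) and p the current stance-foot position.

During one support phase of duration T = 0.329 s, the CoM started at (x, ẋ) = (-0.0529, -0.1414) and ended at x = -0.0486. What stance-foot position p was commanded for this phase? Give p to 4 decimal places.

ωT = 3.4073·0.329 = 1.121002; cosh(ωT) = 1.696939, sinh(ωT) = 1.370986
x(T) = p + (x₀−p)·cosh(ωT) + (ẋ₀/ω)·sinh(ωT) ⇒ p·(1 − cosh) = x(T) − x₀·cosh − (ẋ₀/ω)·sinh
numerator   = -0.0486 − (-0.0529)·1.696939 − (-0.1414/3.4073)·1.370986 = 0.098063
denominator = 1 − 1.696939 = -0.696939
p = 0.098063 / -0.696939 = -0.1407

p = -0.1407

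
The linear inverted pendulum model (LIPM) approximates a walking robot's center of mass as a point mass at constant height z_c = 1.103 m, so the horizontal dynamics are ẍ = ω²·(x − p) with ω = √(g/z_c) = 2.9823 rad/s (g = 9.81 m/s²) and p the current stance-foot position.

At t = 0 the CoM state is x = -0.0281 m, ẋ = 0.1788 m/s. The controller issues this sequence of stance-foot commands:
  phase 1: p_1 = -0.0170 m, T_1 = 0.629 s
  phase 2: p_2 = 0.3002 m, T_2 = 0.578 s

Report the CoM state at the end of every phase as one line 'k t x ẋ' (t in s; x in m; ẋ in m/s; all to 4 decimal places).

1 0.6290 0.1370 0.4917
2 1.2070 0.2755 0.1010

phase 1: p=-0.0170, T=0.629, ωT=1.875867, cosh=3.339848, sinh=3.186626; start (x,ẋ)=(-0.028100, 0.178800) → end (x,ẋ)=(0.136978, 0.491676)
phase 2: p=0.3002, T=0.578, ωT=1.723769, cosh=2.892005, sinh=2.713613; start (x,ẋ)=(0.136978, 0.491676) → end (x,ẋ)=(0.275540, 0.101004)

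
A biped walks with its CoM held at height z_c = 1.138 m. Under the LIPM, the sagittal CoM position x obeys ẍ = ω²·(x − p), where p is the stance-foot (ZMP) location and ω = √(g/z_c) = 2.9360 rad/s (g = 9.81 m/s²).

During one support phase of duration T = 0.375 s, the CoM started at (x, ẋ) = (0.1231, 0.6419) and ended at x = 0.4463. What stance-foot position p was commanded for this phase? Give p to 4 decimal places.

p = 0.0771

ωT = 2.9360·0.375 = 1.101000; cosh(ωT) = 1.669855, sinh(ωT) = 1.337317
x(T) = p + (x₀−p)·cosh(ωT) + (ẋ₀/ω)·sinh(ωT) ⇒ p·(1 − cosh) = x(T) − x₀·cosh − (ẋ₀/ω)·sinh
numerator   = 0.4463 − (0.1231)·1.669855 − (0.6419/2.9360)·1.337317 = -0.051638
denominator = 1 − 1.669855 = -0.669855
p = -0.051638 / -0.669855 = 0.0771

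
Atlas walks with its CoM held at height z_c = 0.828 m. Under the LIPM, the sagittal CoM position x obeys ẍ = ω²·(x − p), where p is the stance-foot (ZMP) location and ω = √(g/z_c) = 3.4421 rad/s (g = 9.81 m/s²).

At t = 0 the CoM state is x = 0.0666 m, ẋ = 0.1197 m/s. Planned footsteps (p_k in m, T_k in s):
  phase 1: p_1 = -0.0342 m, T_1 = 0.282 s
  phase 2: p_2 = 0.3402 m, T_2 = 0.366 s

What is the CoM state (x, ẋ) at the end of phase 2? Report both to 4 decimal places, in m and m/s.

x = 0.2615, ẋ = 0.0704

phase 1: p=-0.0342, T=0.282, ωT=0.970672, cosh=1.509273, sinh=1.130445; start (x,ẋ)=(0.066600, 0.119700) → end (x,ẋ)=(0.157246, 0.572883)
phase 2: p=0.3402, T=0.366, ωT=1.259809, cosh=1.904228, sinh=1.620519; start (x,ẋ)=(0.157246, 0.572883) → end (x,ẋ)=(0.261524, 0.070386)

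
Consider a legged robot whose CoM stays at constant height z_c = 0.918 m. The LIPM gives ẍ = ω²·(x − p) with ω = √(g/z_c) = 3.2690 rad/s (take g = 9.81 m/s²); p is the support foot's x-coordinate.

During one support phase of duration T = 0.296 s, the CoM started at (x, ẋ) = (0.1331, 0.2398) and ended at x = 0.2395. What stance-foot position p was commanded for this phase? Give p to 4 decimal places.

p = 0.0860

ωT = 3.2690·0.296 = 0.967624; cosh(ωT) = 1.505834, sinh(ωT) = 1.125850
x(T) = p + (x₀−p)·cosh(ωT) + (ẋ₀/ω)·sinh(ωT) ⇒ p·(1 − cosh) = x(T) − x₀·cosh − (ẋ₀/ω)·sinh
numerator   = 0.2395 − (0.1331)·1.505834 − (0.2398/3.2690)·1.125850 = -0.043514
denominator = 1 − 1.505834 = -0.505834
p = -0.043514 / -0.505834 = 0.0860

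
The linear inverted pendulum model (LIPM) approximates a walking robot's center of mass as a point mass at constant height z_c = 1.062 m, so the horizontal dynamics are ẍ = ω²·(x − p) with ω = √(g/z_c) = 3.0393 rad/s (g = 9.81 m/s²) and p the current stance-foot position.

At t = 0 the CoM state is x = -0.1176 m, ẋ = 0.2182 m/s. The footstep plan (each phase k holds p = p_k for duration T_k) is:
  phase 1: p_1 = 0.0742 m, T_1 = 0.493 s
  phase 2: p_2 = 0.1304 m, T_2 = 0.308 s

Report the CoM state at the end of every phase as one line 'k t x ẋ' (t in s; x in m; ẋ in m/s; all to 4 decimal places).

phase 1: p=0.0742, T=0.493, ωT=1.498375, cosh=2.348952, sinh=2.125459; start (x,ẋ)=(-0.117600, 0.218200) → end (x,ẋ)=(-0.223736, -0.726469)
phase 2: p=0.1304, T=0.308, ωT=0.936104, cosh=1.471090, sinh=1.078938; start (x,ẋ)=(-0.223736, -0.726469) → end (x,ẋ)=(-0.648460, -2.229991)

1 0.4930 -0.2237 -0.7265
2 0.8010 -0.6485 -2.2300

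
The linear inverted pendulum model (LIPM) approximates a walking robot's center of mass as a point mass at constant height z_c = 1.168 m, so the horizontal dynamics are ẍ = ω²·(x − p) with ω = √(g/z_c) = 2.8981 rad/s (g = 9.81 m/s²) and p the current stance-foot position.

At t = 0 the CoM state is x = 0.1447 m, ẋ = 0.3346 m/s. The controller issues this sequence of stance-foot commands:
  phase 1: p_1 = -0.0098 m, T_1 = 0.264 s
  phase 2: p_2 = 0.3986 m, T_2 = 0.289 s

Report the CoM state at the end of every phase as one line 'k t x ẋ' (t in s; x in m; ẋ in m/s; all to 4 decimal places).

1 0.2640 0.2894 0.8144
2 0.5530 0.5126 0.8199

phase 1: p=-0.0098, T=0.264, ωT=0.765098, cosh=1.307247, sinh=0.841959; start (x,ẋ)=(0.144700, 0.334600) → end (x,ẋ)=(0.289378, 0.814397)
phase 2: p=0.3986, T=0.289, ωT=0.837551, cosh=1.371735, sinh=0.938966; start (x,ẋ)=(0.289378, 0.814397) → end (x,ẋ)=(0.512636, 0.819921)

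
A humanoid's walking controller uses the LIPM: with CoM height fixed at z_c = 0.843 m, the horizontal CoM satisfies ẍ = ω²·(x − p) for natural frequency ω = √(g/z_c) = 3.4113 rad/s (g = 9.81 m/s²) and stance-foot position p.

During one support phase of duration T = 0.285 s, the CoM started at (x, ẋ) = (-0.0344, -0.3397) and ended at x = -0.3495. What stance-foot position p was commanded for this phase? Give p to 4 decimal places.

ωT = 3.4113·0.285 = 0.972220; cosh(ωT) = 1.511025, sinh(ωT) = 1.132783
x(T) = p + (x₀−p)·cosh(ωT) + (ẋ₀/ω)·sinh(ωT) ⇒ p·(1 − cosh) = x(T) − x₀·cosh − (ẋ₀/ω)·sinh
numerator   = -0.3495 − (-0.0344)·1.511025 − (-0.3397/3.4113)·1.132783 = -0.184717
denominator = 1 − 1.511025 = -0.511025
p = -0.184717 / -0.511025 = 0.3615

p = 0.3615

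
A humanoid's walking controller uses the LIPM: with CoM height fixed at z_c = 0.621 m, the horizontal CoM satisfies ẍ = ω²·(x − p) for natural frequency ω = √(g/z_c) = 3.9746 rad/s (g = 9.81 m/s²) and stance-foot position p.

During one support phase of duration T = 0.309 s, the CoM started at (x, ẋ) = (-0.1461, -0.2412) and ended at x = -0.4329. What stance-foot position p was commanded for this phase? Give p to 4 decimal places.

p = 0.0788

ωT = 3.9746·0.309 = 1.228151; cosh(ωT) = 1.853872, sinh(ωT) = 1.561039
x(T) = p + (x₀−p)·cosh(ωT) + (ẋ₀/ω)·sinh(ωT) ⇒ p·(1 − cosh) = x(T) − x₀·cosh − (ẋ₀/ω)·sinh
numerator   = -0.4329 − (-0.1461)·1.853872 − (-0.2412/3.9746)·1.561039 = -0.067317
denominator = 1 − 1.853872 = -0.853872
p = -0.067317 / -0.853872 = 0.0788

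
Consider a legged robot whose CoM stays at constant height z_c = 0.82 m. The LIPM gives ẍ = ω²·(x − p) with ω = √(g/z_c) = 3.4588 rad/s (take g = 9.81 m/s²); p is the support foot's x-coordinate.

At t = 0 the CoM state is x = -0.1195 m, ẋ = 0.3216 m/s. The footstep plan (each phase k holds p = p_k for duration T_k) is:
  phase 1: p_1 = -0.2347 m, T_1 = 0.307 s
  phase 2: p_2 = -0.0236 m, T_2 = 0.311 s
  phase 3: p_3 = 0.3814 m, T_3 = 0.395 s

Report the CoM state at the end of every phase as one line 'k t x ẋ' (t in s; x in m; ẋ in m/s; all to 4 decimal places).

1 0.3070 0.0701 1.0278
2 0.6180 0.5148 2.1021
3 1.0130 1.7737 5.2342

phase 1: p=-0.2347, T=0.307, ωT=1.061852, cosh=1.618768, sinh=1.272953; start (x,ẋ)=(-0.119500, 0.321600) → end (x,ẋ)=(0.070141, 1.027808)
phase 2: p=-0.0236, T=0.311, ωT=1.075687, cosh=1.636535, sinh=1.295471; start (x,ẋ)=(0.070141, 1.027808) → end (x,ẋ)=(0.514770, 2.102079)
phase 3: p=0.3814, T=0.395, ωT=1.366226, cosh=2.087797, sinh=1.832729; start (x,ẋ)=(0.514770, 2.102079) → end (x,ẋ)=(1.773687, 5.234154)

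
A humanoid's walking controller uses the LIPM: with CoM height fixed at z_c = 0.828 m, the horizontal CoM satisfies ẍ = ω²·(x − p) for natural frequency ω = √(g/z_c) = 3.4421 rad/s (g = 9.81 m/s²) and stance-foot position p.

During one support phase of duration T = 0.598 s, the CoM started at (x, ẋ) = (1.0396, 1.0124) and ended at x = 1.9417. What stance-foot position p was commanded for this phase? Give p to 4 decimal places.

ωT = 3.4421·0.598 = 2.058376; cosh(ωT) = 3.980449, sinh(ωT) = 3.852788
x(T) = p + (x₀−p)·cosh(ωT) + (ẋ₀/ω)·sinh(ωT) ⇒ p·(1 − cosh) = x(T) − x₀·cosh − (ẋ₀/ω)·sinh
numerator   = 1.9417 − (1.0396)·3.980449 − (1.0124/3.4421)·3.852788 = -3.329567
denominator = 1 − 3.980449 = -2.980449
p = -3.329567 / -2.980449 = 1.1171

p = 1.1171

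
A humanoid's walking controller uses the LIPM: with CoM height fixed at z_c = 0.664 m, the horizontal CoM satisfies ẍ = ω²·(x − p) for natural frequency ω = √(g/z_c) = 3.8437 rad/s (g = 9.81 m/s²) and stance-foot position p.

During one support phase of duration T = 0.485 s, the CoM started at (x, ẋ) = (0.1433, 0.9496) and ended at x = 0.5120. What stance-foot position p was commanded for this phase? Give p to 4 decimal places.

ωT = 3.8437·0.485 = 1.864194; cosh(ωT) = 3.302879, sinh(ωT) = 3.147858
x(T) = p + (x₀−p)·cosh(ωT) + (ẋ₀/ω)·sinh(ωT) ⇒ p·(1 − cosh) = x(T) − x₀·cosh − (ẋ₀/ω)·sinh
numerator   = 0.5120 − (0.1433)·3.302879 − (0.9496/3.8437)·3.147858 = -0.738992
denominator = 1 − 3.302879 = -2.302879
p = -0.738992 / -2.302879 = 0.3209

p = 0.3209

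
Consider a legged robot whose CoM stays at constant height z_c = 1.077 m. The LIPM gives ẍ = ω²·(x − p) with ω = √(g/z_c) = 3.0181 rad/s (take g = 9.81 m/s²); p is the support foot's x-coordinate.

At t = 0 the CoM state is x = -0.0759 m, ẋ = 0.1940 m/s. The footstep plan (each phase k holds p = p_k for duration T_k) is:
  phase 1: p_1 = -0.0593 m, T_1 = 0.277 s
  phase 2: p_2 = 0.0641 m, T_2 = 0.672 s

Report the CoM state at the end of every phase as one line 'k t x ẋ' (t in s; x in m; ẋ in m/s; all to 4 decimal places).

phase 1: p=-0.0593, T=0.277, ωT=0.836014, cosh=1.370293, sinh=0.936858; start (x,ẋ)=(-0.075900, 0.194000) → end (x,ẋ)=(-0.021827, 0.218900)
phase 2: p=0.0641, T=0.672, ωT=2.028163, cosh=3.865845, sinh=3.734268; start (x,ẋ)=(-0.021827, 0.218900) → end (x,ẋ)=(0.002764, -0.122195)

1 0.2770 -0.0218 0.2189
2 0.9490 0.0028 -0.1222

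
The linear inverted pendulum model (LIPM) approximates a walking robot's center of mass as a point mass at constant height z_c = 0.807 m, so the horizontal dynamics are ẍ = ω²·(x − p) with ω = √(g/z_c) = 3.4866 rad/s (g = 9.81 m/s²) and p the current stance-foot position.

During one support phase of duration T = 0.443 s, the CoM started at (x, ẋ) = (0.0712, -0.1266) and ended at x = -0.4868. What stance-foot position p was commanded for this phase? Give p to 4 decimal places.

ωT = 3.4866·0.443 = 1.544564; cosh(ωT) = 2.449666, sinh(ωT) = 2.236261
x(T) = p + (x₀−p)·cosh(ωT) + (ẋ₀/ω)·sinh(ωT) ⇒ p·(1 − cosh) = x(T) − x₀·cosh − (ẋ₀/ω)·sinh
numerator   = -0.4868 − (0.0712)·2.449666 − (-0.1266/3.4866)·2.236261 = -0.580017
denominator = 1 − 2.449666 = -1.449666
p = -0.580017 / -1.449666 = 0.4001

p = 0.4001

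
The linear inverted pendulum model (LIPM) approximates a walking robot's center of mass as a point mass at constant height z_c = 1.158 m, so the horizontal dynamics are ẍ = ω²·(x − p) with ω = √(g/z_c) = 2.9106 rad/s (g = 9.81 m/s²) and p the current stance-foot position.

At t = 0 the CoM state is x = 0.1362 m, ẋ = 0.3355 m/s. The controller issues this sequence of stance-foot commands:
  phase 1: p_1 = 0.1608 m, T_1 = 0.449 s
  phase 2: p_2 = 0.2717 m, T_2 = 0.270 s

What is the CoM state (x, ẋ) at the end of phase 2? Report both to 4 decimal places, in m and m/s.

phase 1: p=0.1608, T=0.449, ωT=1.306859, cosh=1.982611, sinh=1.711942; start (x,ẋ)=(0.136200, 0.335500) → end (x,ẋ)=(0.309360, 0.542590)
phase 2: p=0.2717, T=0.270, ωT=0.785862, cosh=1.325012, sinh=0.869285; start (x,ẋ)=(0.309360, 0.542590) → end (x,ẋ)=(0.483651, 0.814224)

x = 0.4837, ẋ = 0.8142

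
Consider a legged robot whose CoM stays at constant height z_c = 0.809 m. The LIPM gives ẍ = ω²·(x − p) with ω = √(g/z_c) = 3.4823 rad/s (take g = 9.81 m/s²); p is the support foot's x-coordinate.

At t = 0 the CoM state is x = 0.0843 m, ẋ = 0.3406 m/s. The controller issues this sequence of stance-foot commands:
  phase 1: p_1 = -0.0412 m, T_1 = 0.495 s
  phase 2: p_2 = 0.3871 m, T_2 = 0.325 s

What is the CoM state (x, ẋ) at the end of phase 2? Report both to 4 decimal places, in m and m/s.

phase 1: p=-0.0412, T=0.495, ωT=1.723739, cosh=2.891922, sinh=2.713524; start (x,ẋ)=(0.084300, 0.340600) → end (x,ẋ)=(0.587143, 2.170876)
phase 2: p=0.3871, T=0.325, ωT=1.131748, cosh=1.711770, sinh=1.389301; start (x,ẋ)=(0.587143, 2.170876) → end (x,ẋ)=(1.595622, 4.683841)

x = 1.5956, ẋ = 4.6838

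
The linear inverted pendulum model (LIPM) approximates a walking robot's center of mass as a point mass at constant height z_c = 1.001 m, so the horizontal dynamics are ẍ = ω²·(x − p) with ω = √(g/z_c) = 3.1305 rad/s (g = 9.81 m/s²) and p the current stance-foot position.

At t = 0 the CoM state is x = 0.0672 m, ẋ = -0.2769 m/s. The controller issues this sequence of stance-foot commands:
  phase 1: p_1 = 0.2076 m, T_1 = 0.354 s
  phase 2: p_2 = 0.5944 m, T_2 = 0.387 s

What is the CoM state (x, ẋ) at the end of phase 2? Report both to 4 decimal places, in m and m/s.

x = -1.2793, ẋ = -5.4891

phase 1: p=0.2076, T=0.354, ωT=1.108197, cosh=1.679523, sinh=1.349369; start (x,ẋ)=(0.067200, -0.276900) → end (x,ẋ)=(-0.147560, -1.058138)
phase 2: p=0.5944, T=0.387, ωT=1.211504, cosh=1.828140, sinh=1.530391; start (x,ẋ)=(-0.147560, -1.058138) → end (x,ẋ)=(-1.279292, -5.489070)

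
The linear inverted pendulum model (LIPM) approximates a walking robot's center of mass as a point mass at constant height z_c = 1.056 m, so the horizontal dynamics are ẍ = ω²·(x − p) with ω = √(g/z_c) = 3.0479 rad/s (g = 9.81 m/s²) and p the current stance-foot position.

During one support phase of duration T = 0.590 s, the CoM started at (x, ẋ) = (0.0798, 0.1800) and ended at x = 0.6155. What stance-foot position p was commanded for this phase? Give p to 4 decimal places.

p = -0.0925

ωT = 3.0479·0.590 = 1.798261; cosh(ωT) = 3.102361, sinh(ωT) = 2.936775
x(T) = p + (x₀−p)·cosh(ωT) + (ẋ₀/ω)·sinh(ωT) ⇒ p·(1 − cosh) = x(T) − x₀·cosh − (ẋ₀/ω)·sinh
numerator   = 0.6155 − (0.0798)·3.102361 − (0.1800/3.0479)·2.936775 = 0.194494
denominator = 1 − 3.102361 = -2.102361
p = 0.194494 / -2.102361 = -0.0925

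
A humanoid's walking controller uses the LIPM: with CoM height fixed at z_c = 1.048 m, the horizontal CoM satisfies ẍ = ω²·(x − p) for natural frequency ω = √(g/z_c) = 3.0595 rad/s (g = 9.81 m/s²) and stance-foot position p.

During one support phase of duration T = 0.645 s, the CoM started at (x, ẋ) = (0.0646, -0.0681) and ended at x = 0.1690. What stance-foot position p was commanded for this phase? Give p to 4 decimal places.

ωT = 3.0595·0.645 = 1.973378; cosh(ωT) = 3.666962, sinh(ωT) = 3.527975
x(T) = p + (x₀−p)·cosh(ωT) + (ẋ₀/ω)·sinh(ωT) ⇒ p·(1 − cosh) = x(T) − x₀·cosh − (ẋ₀/ω)·sinh
numerator   = 0.1690 − (0.0646)·3.666962 − (-0.0681/3.0595)·3.527975 = 0.010642
denominator = 1 − 3.666962 = -2.666962
p = 0.010642 / -2.666962 = -0.0040

p = -0.0040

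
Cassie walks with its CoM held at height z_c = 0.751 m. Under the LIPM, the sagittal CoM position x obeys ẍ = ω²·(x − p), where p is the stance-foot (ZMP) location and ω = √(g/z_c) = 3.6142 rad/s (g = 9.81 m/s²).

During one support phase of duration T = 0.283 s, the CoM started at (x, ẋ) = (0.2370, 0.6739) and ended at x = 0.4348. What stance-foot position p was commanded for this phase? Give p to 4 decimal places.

p = 0.2860

ωT = 3.6142·0.283 = 1.022819; cosh(ωT) = 1.570301, sinh(ωT) = 1.210721
x(T) = p + (x₀−p)·cosh(ωT) + (ẋ₀/ω)·sinh(ωT) ⇒ p·(1 − cosh) = x(T) − x₀·cosh − (ẋ₀/ω)·sinh
numerator   = 0.4348 − (0.2370)·1.570301 − (0.6739/3.6142)·1.210721 = -0.163111
denominator = 1 − 1.570301 = -0.570301
p = -0.163111 / -0.570301 = 0.2860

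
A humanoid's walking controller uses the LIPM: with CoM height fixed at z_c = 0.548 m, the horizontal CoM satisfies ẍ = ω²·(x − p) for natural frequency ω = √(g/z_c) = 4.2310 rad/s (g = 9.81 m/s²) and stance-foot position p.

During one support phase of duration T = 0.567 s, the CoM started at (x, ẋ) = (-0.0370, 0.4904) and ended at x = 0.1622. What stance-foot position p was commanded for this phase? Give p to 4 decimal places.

p = 0.0583

ωT = 4.2310·0.567 = 2.398977; cosh(ωT) = 5.551358, sinh(ωT) = 5.460547
x(T) = p + (x₀−p)·cosh(ωT) + (ẋ₀/ω)·sinh(ωT) ⇒ p·(1 − cosh) = x(T) − x₀·cosh − (ẋ₀/ω)·sinh
numerator   = 0.1622 − (-0.0370)·5.551358 − (0.4904/4.2310)·5.460547 = -0.265312
denominator = 1 − 5.551358 = -4.551358
p = -0.265312 / -4.551358 = 0.0583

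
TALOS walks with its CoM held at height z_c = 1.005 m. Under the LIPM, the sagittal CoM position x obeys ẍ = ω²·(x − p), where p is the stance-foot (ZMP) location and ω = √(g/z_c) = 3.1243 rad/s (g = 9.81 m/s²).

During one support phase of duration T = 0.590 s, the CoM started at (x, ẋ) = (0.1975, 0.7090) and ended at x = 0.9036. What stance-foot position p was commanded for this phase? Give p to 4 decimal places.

p = 0.1943

ωT = 3.1243·0.590 = 1.843337; cosh(ωT) = 3.237937, sinh(ωT) = 3.079648
x(T) = p + (x₀−p)·cosh(ωT) + (ẋ₀/ω)·sinh(ωT) ⇒ p·(1 − cosh) = x(T) − x₀·cosh − (ẋ₀/ω)·sinh
numerator   = 0.9036 − (0.1975)·3.237937 − (0.7090/3.1243)·3.079648 = -0.434760
denominator = 1 − 3.237937 = -2.237937
p = -0.434760 / -2.237937 = 0.1943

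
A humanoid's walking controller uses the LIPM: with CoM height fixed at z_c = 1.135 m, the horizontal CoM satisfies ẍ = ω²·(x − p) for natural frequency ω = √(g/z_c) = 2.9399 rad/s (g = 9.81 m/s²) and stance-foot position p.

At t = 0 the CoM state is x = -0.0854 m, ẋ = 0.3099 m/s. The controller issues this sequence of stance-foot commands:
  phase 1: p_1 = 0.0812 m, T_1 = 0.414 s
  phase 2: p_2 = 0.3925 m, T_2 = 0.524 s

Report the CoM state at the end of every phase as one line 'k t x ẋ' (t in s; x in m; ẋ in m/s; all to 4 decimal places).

phase 1: p=0.0812, T=0.414, ωT=1.217119, cosh=1.836762, sinh=1.540680; start (x,ẋ)=(-0.085400, 0.309900) → end (x,ẋ)=(-0.062399, -0.185393)
phase 2: p=0.3925, T=0.524, ωT=1.540508, cosh=2.440615, sinh=2.226343; start (x,ẋ)=(-0.062399, -0.185393) → end (x,ẋ)=(-0.858128, -3.429888)

1 0.4140 -0.0624 -0.1854
2 0.9380 -0.8581 -3.4299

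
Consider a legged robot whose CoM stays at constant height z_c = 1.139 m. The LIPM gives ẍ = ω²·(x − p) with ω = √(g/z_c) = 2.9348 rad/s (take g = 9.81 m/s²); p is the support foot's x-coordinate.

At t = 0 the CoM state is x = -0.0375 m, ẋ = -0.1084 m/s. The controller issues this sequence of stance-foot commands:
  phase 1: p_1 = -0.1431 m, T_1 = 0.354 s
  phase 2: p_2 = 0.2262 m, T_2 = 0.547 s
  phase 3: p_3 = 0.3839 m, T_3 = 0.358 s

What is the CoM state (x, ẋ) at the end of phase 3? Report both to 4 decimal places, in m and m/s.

x = -1.1280, ẋ = -4.2096

phase 1: p=-0.1431, T=0.354, ωT=1.038919, cosh=1.589999, sinh=1.236162; start (x,ẋ)=(-0.037500, -0.108400) → end (x,ẋ)=(-0.020855, 0.210749)
phase 2: p=0.2262, T=0.547, ωT=1.605336, cosh=2.590176, sinh=2.389354; start (x,ẋ)=(-0.020855, 0.210749) → end (x,ẋ)=(-0.242136, -1.186541)
phase 3: p=0.3839, T=0.358, ωT=1.050658, cosh=1.604620, sinh=1.254913; start (x,ẋ)=(-0.242136, -1.186541) → end (x,ẋ)=(-1.128012, -4.209587)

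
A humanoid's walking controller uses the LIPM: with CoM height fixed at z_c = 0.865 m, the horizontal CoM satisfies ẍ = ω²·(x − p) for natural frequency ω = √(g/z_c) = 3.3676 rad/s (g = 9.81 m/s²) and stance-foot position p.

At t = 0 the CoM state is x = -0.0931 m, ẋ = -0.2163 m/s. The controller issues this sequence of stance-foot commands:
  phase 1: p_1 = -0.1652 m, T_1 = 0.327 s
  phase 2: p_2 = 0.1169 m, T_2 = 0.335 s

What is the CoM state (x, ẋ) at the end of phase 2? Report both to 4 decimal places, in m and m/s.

x = -0.3207, ẋ = -1.2155

phase 1: p=-0.1652, T=0.327, ωT=1.101205, cosh=1.670129, sinh=1.337659; start (x,ẋ)=(-0.093100, -0.216300) → end (x,ẋ)=(-0.130701, -0.036460)
phase 2: p=0.1169, T=0.335, ωT=1.128146, cosh=1.706778, sinh=1.383145; start (x,ẋ)=(-0.130701, -0.036460) → end (x,ẋ)=(-0.320675, -1.215525)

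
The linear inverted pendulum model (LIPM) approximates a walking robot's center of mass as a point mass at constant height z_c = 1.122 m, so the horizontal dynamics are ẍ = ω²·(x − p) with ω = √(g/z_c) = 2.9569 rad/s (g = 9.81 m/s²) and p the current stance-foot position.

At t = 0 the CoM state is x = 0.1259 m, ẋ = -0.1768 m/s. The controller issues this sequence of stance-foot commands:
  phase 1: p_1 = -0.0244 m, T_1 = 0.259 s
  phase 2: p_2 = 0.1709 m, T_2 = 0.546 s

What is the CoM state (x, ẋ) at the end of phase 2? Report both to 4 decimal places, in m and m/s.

phase 1: p=-0.0244, T=0.259, ωT=0.765837, cosh=1.307869, sinh=0.842925; start (x,ẋ)=(0.125900, -0.176800) → end (x,ẋ)=(0.121772, 0.143383)
phase 2: p=0.1709, T=0.546, ωT=1.614467, cosh=2.612104, sinh=2.413107; start (x,ẋ)=(0.121772, 0.143383) → end (x,ẋ)=(0.159587, 0.023990)

x = 0.1596, ẋ = 0.0240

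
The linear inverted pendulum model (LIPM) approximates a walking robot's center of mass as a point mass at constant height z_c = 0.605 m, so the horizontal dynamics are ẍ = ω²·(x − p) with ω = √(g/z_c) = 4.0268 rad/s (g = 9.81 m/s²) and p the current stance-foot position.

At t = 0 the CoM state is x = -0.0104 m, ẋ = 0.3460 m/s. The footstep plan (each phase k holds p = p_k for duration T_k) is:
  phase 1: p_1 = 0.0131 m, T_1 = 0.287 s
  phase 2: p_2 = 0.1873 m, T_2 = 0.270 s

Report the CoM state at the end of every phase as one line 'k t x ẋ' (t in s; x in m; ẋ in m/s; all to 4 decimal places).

1 0.2870 0.0950 0.4686
2 0.5570 0.1878 0.2854

phase 1: p=0.0131, T=0.287, ωT=1.155692, cosh=1.745530, sinh=1.430690; start (x,ẋ)=(-0.010400, 0.346000) → end (x,ẋ)=(0.095011, 0.468567)
phase 2: p=0.1873, T=0.270, ωT=1.087236, cosh=1.651606, sinh=1.314459; start (x,ẋ)=(0.095011, 0.468567) → end (x,ẋ)=(0.187828, 0.285398)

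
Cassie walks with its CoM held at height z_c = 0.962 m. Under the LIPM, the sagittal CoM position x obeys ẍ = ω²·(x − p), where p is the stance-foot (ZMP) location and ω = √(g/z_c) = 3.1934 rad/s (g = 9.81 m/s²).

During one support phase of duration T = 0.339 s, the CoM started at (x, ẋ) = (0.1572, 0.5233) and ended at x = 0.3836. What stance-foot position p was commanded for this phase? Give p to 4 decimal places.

ωT = 3.1934·0.339 = 1.082563; cosh(ωT) = 1.645481, sinh(ωT) = 1.306754
x(T) = p + (x₀−p)·cosh(ωT) + (ẋ₀/ω)·sinh(ωT) ⇒ p·(1 − cosh) = x(T) − x₀·cosh − (ẋ₀/ω)·sinh
numerator   = 0.3836 − (0.1572)·1.645481 − (0.5233/3.1934)·1.306754 = -0.089206
denominator = 1 − 1.645481 = -0.645481
p = -0.089206 / -0.645481 = 0.1382

p = 0.1382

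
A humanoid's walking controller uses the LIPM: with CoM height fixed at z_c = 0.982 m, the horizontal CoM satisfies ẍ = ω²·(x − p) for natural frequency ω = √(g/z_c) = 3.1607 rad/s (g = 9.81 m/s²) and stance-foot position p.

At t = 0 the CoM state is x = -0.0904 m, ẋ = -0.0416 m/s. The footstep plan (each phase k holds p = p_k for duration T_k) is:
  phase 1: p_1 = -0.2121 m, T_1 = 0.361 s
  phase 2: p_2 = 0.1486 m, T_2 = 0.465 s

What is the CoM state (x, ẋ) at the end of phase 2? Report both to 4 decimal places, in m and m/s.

x = 0.0665, ẋ = -0.0287

phase 1: p=-0.2121, T=0.361, ωT=1.141013, cosh=1.724716, sinh=1.405221; start (x,ẋ)=(-0.090400, -0.041600) → end (x,ẋ)=(-0.020697, 0.468780)
phase 2: p=0.1486, T=0.465, ωT=1.469726, cosh=2.289015, sinh=2.059026; start (x,ẋ)=(-0.020697, 0.468780) → end (x,ẋ)=(0.066461, -0.028735)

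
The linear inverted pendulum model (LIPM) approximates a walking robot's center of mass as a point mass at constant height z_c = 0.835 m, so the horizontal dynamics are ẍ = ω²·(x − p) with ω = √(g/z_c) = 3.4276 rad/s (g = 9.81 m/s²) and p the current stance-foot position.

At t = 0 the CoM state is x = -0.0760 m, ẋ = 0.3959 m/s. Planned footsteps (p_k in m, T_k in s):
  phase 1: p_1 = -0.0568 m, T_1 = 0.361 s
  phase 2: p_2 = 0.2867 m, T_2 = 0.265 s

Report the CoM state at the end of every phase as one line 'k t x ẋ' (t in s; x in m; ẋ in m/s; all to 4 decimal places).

1 0.3610 0.0896 0.6358
2 0.6260 0.1952 0.2151

phase 1: p=-0.0568, T=0.361, ωT=1.237364, cosh=1.868332, sinh=1.578183; start (x,ẋ)=(-0.076000, 0.395900) → end (x,ẋ)=(0.089614, 0.635812)
phase 2: p=0.2867, T=0.265, ωT=0.908314, cosh=1.441670, sinh=1.038467; start (x,ẋ)=(0.089614, 0.635812) → end (x,ẋ)=(0.195200, 0.215114)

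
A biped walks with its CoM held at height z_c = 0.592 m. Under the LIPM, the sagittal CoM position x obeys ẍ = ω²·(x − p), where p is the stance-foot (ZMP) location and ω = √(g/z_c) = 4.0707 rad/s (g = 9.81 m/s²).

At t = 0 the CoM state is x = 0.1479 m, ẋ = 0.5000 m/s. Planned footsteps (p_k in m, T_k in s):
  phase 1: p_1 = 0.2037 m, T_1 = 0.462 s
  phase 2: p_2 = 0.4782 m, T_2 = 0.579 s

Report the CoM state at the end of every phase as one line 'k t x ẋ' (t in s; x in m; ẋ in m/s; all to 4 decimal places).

phase 1: p=0.2037, T=0.462, ωT=1.880663, cosh=3.355171, sinh=3.202682; start (x,ẋ)=(0.147900, 0.500000) → end (x,ẋ)=(0.409864, 0.950112)
phase 2: p=0.4782, T=0.579, ωT=2.356935, cosh=5.326627, sinh=5.231917; start (x,ẋ)=(0.409864, 0.950112) → end (x,ẋ)=(1.335341, 3.605497)

1 0.4620 0.4099 0.9501
2 1.0410 1.3353 3.6055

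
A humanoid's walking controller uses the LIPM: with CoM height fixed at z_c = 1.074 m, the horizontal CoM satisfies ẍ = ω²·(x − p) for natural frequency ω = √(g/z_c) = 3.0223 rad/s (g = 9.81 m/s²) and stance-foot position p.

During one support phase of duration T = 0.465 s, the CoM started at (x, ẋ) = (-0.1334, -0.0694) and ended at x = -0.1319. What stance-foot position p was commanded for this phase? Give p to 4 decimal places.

ωT = 3.0223·0.465 = 1.405370; cosh(ωT) = 2.161155, sinh(ωT) = 1.915878
x(T) = p + (x₀−p)·cosh(ωT) + (ẋ₀/ω)·sinh(ωT) ⇒ p·(1 − cosh) = x(T) − x₀·cosh − (ẋ₀/ω)·sinh
numerator   = -0.1319 − (-0.1334)·2.161155 − (-0.0694/3.0223)·1.915878 = 0.200392
denominator = 1 − 2.161155 = -1.161155
p = 0.200392 / -1.161155 = -0.1726

p = -0.1726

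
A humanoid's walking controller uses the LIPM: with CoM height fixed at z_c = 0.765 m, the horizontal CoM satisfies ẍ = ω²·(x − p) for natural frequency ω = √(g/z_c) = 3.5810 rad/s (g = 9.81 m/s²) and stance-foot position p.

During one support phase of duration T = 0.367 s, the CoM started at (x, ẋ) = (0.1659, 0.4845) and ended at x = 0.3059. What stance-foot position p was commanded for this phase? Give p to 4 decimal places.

p = 0.2599

ωT = 3.5810·0.367 = 1.314227; cosh(ωT) = 1.995277, sinh(ωT) = 1.726595
x(T) = p + (x₀−p)·cosh(ωT) + (ẋ₀/ω)·sinh(ωT) ⇒ p·(1 − cosh) = x(T) − x₀·cosh − (ẋ₀/ω)·sinh
numerator   = 0.3059 − (0.1659)·1.995277 − (0.4845/3.5810)·1.726595 = -0.258720
denominator = 1 − 1.995277 = -0.995277
p = -0.258720 / -0.995277 = 0.2599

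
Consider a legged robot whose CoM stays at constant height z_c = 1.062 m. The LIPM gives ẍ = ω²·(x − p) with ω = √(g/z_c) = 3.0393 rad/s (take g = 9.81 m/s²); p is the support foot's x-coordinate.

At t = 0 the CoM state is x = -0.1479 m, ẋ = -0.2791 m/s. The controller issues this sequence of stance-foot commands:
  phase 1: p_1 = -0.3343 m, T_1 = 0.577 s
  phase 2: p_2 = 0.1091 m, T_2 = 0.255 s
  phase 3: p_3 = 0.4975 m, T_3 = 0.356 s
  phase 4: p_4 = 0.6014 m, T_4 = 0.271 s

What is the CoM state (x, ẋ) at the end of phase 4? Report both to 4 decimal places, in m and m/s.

phase 1: p=-0.3343, T=0.577, ωT=1.753676, cosh=2.974466, sinh=2.801330; start (x,ẋ)=(-0.147900, -0.279100) → end (x,ẋ)=(-0.037107, 0.756851)
phase 2: p=0.1091, T=0.255, ωT=0.775022, cosh=1.315666, sinh=0.854972; start (x,ẋ)=(-0.037107, 0.756851) → end (x,ẋ)=(0.129647, 0.615843)
phase 3: p=0.4975, T=0.356, ωT=1.081991, cosh=1.644734, sinh=1.305814; start (x,ẋ)=(0.129647, 0.615843) → end (x,ẋ)=(0.157073, -0.447020)
phase 4: p=0.6014, T=0.271, ωT=0.823650, cosh=1.358815, sinh=0.919988; start (x,ẋ)=(0.157073, -0.447020) → end (x,ẋ)=(-0.137670, -1.849808)

x = -0.1377, ẋ = -1.8498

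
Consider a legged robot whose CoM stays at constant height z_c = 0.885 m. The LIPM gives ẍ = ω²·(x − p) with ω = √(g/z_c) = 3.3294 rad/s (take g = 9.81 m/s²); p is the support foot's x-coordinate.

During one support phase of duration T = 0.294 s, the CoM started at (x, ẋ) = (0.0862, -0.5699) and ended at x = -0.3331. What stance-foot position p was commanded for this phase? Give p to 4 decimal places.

ωT = 3.3294·0.294 = 0.978844; cosh(ωT) = 1.518561, sinh(ωT) = 1.142816
x(T) = p + (x₀−p)·cosh(ωT) + (ẋ₀/ω)·sinh(ωT) ⇒ p·(1 − cosh) = x(T) − x₀·cosh − (ẋ₀/ω)·sinh
numerator   = -0.3331 − (0.0862)·1.518561 − (-0.5699/3.3294)·1.142816 = -0.268382
denominator = 1 − 1.518561 = -0.518561
p = -0.268382 / -0.518561 = 0.5176

p = 0.5176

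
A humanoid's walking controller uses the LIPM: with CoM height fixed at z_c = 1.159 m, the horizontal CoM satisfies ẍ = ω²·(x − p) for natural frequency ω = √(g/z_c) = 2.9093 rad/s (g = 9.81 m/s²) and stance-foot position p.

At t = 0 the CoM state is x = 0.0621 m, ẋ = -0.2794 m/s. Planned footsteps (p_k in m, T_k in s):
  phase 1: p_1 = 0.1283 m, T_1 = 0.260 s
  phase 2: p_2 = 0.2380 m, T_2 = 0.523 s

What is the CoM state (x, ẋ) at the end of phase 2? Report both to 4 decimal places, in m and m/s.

x = -0.8151, ẋ = -3.0030

phase 1: p=0.1283, T=0.260, ωT=0.756418, cosh=1.299988, sinh=0.830643; start (x,ẋ)=(0.062100, -0.279400) → end (x,ẋ)=(-0.037532, -0.523195)
phase 2: p=0.2380, T=0.523, ωT=1.521564, cosh=2.398876, sinh=2.180506; start (x,ẋ)=(-0.037532, -0.523195) → end (x,ẋ)=(-0.815098, -3.002981)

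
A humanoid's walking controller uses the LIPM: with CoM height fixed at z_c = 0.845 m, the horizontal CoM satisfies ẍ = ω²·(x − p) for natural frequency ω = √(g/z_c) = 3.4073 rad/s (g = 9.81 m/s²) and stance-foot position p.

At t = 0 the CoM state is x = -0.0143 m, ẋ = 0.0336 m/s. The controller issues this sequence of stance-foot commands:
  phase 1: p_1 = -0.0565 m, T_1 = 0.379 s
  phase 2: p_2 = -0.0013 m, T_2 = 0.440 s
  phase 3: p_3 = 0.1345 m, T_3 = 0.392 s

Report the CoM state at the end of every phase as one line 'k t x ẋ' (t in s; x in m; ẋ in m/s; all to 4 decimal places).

1 0.3790 0.0426 0.3075
2 0.8190 0.2940 1.0414
3 1.2110 0.9996 3.0785

phase 1: p=-0.0565, T=0.379, ωT=1.291367, cosh=1.956325, sinh=1.681430; start (x,ẋ)=(-0.014300, 0.033600) → end (x,ẋ)=(0.042638, 0.307502)
phase 2: p=-0.0013, T=0.440, ωT=1.499212, cosh=2.350732, sinh=2.127426; start (x,ẋ)=(0.042638, 0.307502) → end (x,ẋ)=(0.293982, 1.041351)
phase 3: p=0.1345, T=0.392, ωT=1.335662, cosh=2.032747, sinh=1.769763; start (x,ẋ)=(0.293982, 1.041351) → end (x,ẋ)=(0.999568, 3.078498)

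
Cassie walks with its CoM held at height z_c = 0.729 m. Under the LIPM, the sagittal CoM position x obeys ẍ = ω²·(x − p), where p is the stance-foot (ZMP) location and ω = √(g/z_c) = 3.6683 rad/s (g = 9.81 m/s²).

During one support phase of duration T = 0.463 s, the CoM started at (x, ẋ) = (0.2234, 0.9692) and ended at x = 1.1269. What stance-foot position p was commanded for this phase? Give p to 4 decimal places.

ωT = 3.6683·0.463 = 1.698423; cosh(ωT) = 2.824147, sinh(ωT) = 2.641175
x(T) = p + (x₀−p)·cosh(ωT) + (ẋ₀/ω)·sinh(ωT) ⇒ p·(1 − cosh) = x(T) − x₀·cosh − (ẋ₀/ω)·sinh
numerator   = 1.1269 − (0.2234)·2.824147 − (0.9692/3.6683)·2.641175 = -0.201838
denominator = 1 − 2.824147 = -1.824147
p = -0.201838 / -1.824147 = 0.1106

p = 0.1106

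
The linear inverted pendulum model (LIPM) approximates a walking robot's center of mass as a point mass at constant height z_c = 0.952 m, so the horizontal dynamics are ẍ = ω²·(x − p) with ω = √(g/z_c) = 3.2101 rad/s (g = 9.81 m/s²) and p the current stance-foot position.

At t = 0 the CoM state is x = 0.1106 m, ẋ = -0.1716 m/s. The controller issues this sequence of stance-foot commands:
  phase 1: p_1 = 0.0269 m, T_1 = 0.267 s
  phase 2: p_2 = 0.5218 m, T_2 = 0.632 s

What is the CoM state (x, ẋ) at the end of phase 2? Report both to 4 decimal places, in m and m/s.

x = -1.1178, ẋ = -5.0788

phase 1: p=0.0269, T=0.267, ωT=0.857097, cosh=1.390351, sinh=0.965959; start (x,ẋ)=(0.110600, -0.171600) → end (x,ẋ)=(0.091636, 0.020955)
phase 2: p=0.5218, T=0.632, ωT=2.028783, cosh=3.868161, sinh=3.736666; start (x,ẋ)=(0.091636, 0.020955) → end (x,ẋ)=(-1.117752, -5.078794)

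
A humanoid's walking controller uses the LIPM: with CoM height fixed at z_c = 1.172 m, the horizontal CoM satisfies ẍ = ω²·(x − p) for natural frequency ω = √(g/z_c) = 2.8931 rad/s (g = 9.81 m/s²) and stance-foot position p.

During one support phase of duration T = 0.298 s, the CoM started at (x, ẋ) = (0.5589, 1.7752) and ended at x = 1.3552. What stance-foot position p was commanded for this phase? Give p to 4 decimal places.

p = 0.0547

ωT = 2.8931·0.298 = 0.862144; cosh(ωT) = 1.395244, sinh(ωT) = 0.972988
x(T) = p + (x₀−p)·cosh(ωT) + (ẋ₀/ω)·sinh(ωT) ⇒ p·(1 − cosh) = x(T) − x₀·cosh − (ẋ₀/ω)·sinh
numerator   = 1.3552 − (0.5589)·1.395244 − (1.7752/2.8931)·0.972988 = -0.021625
denominator = 1 − 1.395244 = -0.395244
p = -0.021625 / -0.395244 = 0.0547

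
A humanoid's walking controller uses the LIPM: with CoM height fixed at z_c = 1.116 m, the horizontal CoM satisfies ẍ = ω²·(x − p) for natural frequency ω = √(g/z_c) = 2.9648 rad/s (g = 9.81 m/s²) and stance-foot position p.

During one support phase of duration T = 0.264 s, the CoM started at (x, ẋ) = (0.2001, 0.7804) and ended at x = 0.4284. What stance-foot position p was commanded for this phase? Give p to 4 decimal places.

p = 0.1983

ωT = 2.9648·0.264 = 0.782707; cosh(ωT) = 1.322276, sinh(ωT) = 0.865110
x(T) = p + (x₀−p)·cosh(ωT) + (ẋ₀/ω)·sinh(ωT) ⇒ p·(1 − cosh) = x(T) − x₀·cosh − (ẋ₀/ω)·sinh
numerator   = 0.4284 − (0.2001)·1.322276 − (0.7804/2.9648)·0.865110 = -0.063903
denominator = 1 − 1.322276 = -0.322276
p = -0.063903 / -0.322276 = 0.1983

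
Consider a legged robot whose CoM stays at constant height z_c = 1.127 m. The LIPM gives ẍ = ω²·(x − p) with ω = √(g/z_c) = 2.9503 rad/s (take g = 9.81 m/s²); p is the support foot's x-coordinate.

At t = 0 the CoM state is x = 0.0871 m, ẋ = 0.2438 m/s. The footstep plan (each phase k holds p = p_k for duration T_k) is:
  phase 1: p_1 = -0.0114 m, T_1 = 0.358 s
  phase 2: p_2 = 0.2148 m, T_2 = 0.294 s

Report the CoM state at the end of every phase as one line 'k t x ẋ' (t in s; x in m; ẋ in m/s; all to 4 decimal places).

1 0.3580 0.2518 0.7602
2 0.6520 0.5192 1.1715

phase 1: p=-0.0114, T=0.358, ωT=1.056207, cosh=1.611609, sinh=1.263836; start (x,ẋ)=(0.087100, 0.243800) → end (x,ẋ)=(0.251781, 0.760187)
phase 2: p=0.2148, T=0.294, ωT=0.867388, cosh=1.400366, sinh=0.980319; start (x,ẋ)=(0.251781, 0.760187) → end (x,ẋ)=(0.519181, 1.171499)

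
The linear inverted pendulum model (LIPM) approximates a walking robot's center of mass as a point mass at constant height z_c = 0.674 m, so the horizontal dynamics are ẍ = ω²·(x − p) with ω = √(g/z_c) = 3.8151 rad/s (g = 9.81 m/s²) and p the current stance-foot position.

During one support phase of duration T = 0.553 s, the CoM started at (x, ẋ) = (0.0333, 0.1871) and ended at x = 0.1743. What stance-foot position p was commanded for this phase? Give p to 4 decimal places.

ωT = 3.8151·0.553 = 2.109750; cosh(ωT) = 4.183725, sinh(ωT) = 4.062457
x(T) = p + (x₀−p)·cosh(ωT) + (ẋ₀/ω)·sinh(ωT) ⇒ p·(1 − cosh) = x(T) − x₀·cosh − (ẋ₀/ω)·sinh
numerator   = 0.1743 − (0.0333)·4.183725 − (0.1871/3.8151)·4.062457 = -0.164249
denominator = 1 − 4.183725 = -3.183725
p = -0.164249 / -3.183725 = 0.0516

p = 0.0516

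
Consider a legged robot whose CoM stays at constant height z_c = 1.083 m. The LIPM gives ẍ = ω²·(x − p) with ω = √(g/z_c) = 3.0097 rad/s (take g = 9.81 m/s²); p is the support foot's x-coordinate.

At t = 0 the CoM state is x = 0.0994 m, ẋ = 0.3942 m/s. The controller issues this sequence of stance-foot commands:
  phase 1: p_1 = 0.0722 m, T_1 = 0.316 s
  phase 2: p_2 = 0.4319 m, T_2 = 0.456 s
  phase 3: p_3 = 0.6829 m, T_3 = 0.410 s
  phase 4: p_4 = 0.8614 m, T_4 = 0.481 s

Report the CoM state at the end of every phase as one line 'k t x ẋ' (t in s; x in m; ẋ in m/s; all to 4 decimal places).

1 0.3160 0.2569 0.6765
2 0.7720 0.4793 0.4478
3 1.1820 0.5375 -0.1289
4 1.6630 0.0485 -2.2478

phase 1: p=0.0722, T=0.316, ωT=0.951065, cosh=1.487397, sinh=1.101068; start (x,ẋ)=(0.099400, 0.394200) → end (x,ẋ)=(0.256871, 0.676470)
phase 2: p=0.4319, T=0.456, ωT=1.372423, cosh=2.099195, sinh=1.845703; start (x,ẋ)=(0.256871, 0.676470) → end (x,ẋ)=(0.479327, 0.447755)
phase 3: p=0.6829, T=0.410, ωT=1.233977, cosh=1.862998, sinh=1.571865; start (x,ẋ)=(0.479327, 0.447755) → end (x,ẋ)=(0.537491, -0.128907)
phase 4: p=0.8614, T=0.481, ωT=1.447666, cosh=2.244147, sinh=2.009028; start (x,ẋ)=(0.537491, -0.128907) → end (x,ẋ)=(0.048452, -2.247828)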